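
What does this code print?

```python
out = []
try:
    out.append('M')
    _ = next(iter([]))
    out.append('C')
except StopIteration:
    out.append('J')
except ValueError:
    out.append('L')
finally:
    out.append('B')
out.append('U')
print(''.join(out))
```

Execution trace: 'M' (try body) → 'J' (except StopIteration) → 'B' (finally) → 'U' (after the try/except). Output: MJBU

Answer: MJBU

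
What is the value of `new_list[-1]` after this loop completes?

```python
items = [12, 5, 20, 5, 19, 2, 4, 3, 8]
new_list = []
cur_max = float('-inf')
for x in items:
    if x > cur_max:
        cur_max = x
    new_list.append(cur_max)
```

Running max ends at 20
`new_list` takes the values: [] → [12] → [12, 12] → [12, 12, 20] → [12, 12, 20, 20] → [12, 12, 20, 20, 20] → [12, 12, 20, 20, 20, 20] → [12, 12, 20, 20, 20, 20, 20] → [12, 12, 20, 20, 20, 20, 20, 20] → [12, 12, 20, 20, 20, 20, 20, 20, 20]
So `new_list[-1]` = 20

Answer: 20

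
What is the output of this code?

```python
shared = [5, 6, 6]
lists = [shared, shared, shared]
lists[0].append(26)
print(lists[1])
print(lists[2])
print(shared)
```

Key concept: list of same reference.
Step by step:
`shared = [5, 6, 6]` → shared = [5, 6, 6]
`lists = [shared, shared, shared]` → lists = [[5, 6, 6], [5, 6, 6], [5, 6, 6]]
`lists[0].append(26)` → shared = [5, 6, 6, 26]; lists = [[5, 6, 6, 26], [5, 6, 6, 26], [5, 6, 6, 26]]
`print(lists[1])` → prints [5, 6, 6, 26]
`print(lists[2])` → prints [5, 6, 6, 26]
`print(shared)` → prints [5, 6, 6, 26]

Answer:
[5, 6, 6, 26]
[5, 6, 6, 26]
[5, 6, 6, 26]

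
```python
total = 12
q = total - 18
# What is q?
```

Trace:
`total = 12` → total = 12
`q = total - 18` → q = -6
So q = -6

Answer: -6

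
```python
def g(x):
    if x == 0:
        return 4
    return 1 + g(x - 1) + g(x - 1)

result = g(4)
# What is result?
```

g(x) = 1 + 2·g(x-1), g(0)=4. Closed form: (4+1)·2^4 - 1 = 79.

Answer: 79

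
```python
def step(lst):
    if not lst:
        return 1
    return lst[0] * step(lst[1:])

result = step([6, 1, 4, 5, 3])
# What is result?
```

Product over [6, 1, 4, 5, 3] = 6 * 1 * 4 * 5 * 3 = 360

Answer: 360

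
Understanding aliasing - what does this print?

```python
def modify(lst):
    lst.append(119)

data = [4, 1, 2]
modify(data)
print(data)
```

Key concept: function modifies passed list.
Step by step:
`data = [4, 1, 2]` → data = [4, 1, 2]
`modify(data)` → data = [4, 1, 2, 119]
`print(data)` → prints [4, 1, 2, 119]

Answer: [4, 1, 2, 119]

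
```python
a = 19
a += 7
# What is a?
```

Trace:
`a = 19` → a = 19
`a += 7` → a = 26
So a = 26

Answer: 26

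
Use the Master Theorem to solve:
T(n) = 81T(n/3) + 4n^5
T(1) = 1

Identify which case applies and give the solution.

a=81, b=3, f(n)=4n^5. log_3(81) = 4. Since c=5 > 4 and the regularity condition holds (81(n/3)^5 = (81/3^5)n^5 with 81/3^5 < 1), Case 3 applies: T(n) = Θ(f(n)) = O(n^5).

Answer: O(n^5) - Case 3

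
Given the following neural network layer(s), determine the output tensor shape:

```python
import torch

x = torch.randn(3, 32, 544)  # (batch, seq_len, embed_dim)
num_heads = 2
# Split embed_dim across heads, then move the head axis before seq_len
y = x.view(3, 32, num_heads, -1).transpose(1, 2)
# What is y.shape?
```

Input: (3, 32, 544) -> head_dim = 544 // 2 = 272; after view: (3, 32, 2, 272) -> after transpose(1, 2): (3, 2, 32, 272) -> Output: (3, 2, 32, 272)

Answer: (3, 2, 32, 272)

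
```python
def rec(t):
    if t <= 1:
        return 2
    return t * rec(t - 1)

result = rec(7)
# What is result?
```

rec(7) = 7 * 6 * 5 * 4 * 3 * 2 * 2 = 10080

Answer: 10080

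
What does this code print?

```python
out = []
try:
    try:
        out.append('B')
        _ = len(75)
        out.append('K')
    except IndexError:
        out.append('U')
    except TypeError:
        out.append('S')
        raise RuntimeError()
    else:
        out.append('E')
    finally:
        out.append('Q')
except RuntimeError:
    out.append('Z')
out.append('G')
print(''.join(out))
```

Execution trace: 'B' (inner try body) → 'S' (inner except TypeError) → 'Q' (inner finally) → 'Z' (outer except RuntimeError) → 'G' (after the try/except). Output: BSQZG

Answer: BSQZG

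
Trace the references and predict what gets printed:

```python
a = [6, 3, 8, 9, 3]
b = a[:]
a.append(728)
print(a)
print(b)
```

Key concept: slice [:] creates copy.
Step by step:
`a = [6, 3, 8, 9, 3]` → a = [6, 3, 8, 9, 3]
`b = a[:]` → b = [6, 3, 8, 9, 3]
`a.append(728)` → a = [6, 3, 8, 9, 3, 728]
`print(a)` → prints [6, 3, 8, 9, 3, 728]
`print(b)` → prints [6, 3, 8, 9, 3]

Answer:
[6, 3, 8, 9, 3, 728]
[6, 3, 8, 9, 3]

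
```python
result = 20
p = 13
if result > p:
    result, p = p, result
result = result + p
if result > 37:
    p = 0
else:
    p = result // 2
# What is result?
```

Trace:
`result = 20` → result = 20
`p = 13` → p = 13
`if result > p: ...` → result > p is True → result = 13; p = 20
`result = result + p` → result = 33
`if result > 37: ...` → result > 37 is False, take else branch → p = 16
So result = 33

Answer: 33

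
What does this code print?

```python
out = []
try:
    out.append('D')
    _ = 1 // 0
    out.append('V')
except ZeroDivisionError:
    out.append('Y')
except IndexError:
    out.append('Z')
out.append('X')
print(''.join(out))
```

Execution trace: 'D' (try body) → 'Y' (except ZeroDivisionError) → 'X' (after the try/except). Output: DYX

Answer: DYX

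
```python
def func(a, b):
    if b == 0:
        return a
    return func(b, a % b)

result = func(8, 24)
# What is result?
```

func(8, 24) -> func(24, 8) -> func(8, 0) -> 8

Answer: 8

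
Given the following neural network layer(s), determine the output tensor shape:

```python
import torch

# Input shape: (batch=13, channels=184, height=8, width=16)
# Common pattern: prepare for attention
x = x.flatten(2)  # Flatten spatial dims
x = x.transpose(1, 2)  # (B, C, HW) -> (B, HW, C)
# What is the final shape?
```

Input: (13, 184, 8, 16) -> after flatten(2): (13, 184, 128) -> Output: (13, 128, 184)

Answer: (13, 128, 184)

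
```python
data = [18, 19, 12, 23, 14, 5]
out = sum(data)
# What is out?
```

Trace:
`data = [18, 19, 12, 23, 14, 5]` → data = [18, 19, 12, 23, 14, 5]
`out = sum(data)` → out = 91
So out = 91

Answer: 91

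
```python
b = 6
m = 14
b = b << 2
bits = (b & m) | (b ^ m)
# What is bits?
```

Trace:
`b = 6` → b = 6
`m = 14` → m = 14
`b = b << 2` → b = 24
`bits = (b & m) | (b ^ m)` → bits = 30
So bits = 30

Answer: 30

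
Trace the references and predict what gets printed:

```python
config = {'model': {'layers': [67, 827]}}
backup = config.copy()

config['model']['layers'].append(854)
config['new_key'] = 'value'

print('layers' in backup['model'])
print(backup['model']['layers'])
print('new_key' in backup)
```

Key concept: shallow copy gotcha with nested dict.
Step by step:
`config = {'model': {'layers': [67, 827]}}` → config = {'model': {'layers': [67, 827]}}
`backup = config.copy()` → backup = {'model': {'layers': [67, 827]}}
`config['model']['layers'].append(854)` → config = {'model': {'layers': [67, 827, 854]}}; backup = {'model': {'layers': [67, 827, 854]}}
`config['new_key'] = 'value'` → config = {'model': {'layers': [67, 827, 854]}, 'new_key': 'value'}
`print('layers' in backup['model'])` → prints True
`print(backup['model']['layers'])` → prints [67, 827, 854]
`print('new_key' in backup)` → prints False

Answer:
True
[67, 827, 854]
False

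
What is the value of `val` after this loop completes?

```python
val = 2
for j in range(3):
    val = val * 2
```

Multiply by 2, 3 times: 2 * 2^3 = 16
`val` takes the values: 2 → 4 → 8 → 16

Answer: 16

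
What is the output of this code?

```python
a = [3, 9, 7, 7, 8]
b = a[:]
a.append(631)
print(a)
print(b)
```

Key concept: slice [:] creates copy.
Step by step:
`a = [3, 9, 7, 7, 8]` → a = [3, 9, 7, 7, 8]
`b = a[:]` → b = [3, 9, 7, 7, 8]
`a.append(631)` → a = [3, 9, 7, 7, 8, 631]
`print(a)` → prints [3, 9, 7, 7, 8, 631]
`print(b)` → prints [3, 9, 7, 7, 8]

Answer:
[3, 9, 7, 7, 8, 631]
[3, 9, 7, 7, 8]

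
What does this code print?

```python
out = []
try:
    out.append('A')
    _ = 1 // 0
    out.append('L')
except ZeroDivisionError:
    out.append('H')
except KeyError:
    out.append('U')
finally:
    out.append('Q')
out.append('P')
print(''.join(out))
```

Execution trace: 'A' (try body) → 'H' (except ZeroDivisionError) → 'Q' (finally) → 'P' (after the try/except). Output: AHQP

Answer: AHQP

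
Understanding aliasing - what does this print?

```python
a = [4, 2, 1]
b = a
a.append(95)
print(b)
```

Key concept: basic list aliasing.
Step by step:
`a = [4, 2, 1]` → a = [4, 2, 1]
`b = a` → b = [4, 2, 1] (same object as a)
`a.append(95)` → a = [4, 2, 1, 95] (same object as b); b = [4, 2, 1, 95] (same object as a)
`print(b)` → prints [4, 2, 1, 95]

Answer: [4, 2, 1, 95]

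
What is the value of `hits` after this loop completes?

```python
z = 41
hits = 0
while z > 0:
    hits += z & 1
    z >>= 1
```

Count set bits in 41 (binary: 0b101001)
`hits` takes the values: 0 → 1 → 2 → 3

Answer: 3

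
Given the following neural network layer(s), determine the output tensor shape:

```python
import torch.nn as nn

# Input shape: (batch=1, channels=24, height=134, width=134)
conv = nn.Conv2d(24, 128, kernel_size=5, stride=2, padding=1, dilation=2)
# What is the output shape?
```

Input: (1, 24, 134, 134) -> Output: (1, 128, 64, 64)

Answer: (1, 128, 64, 64)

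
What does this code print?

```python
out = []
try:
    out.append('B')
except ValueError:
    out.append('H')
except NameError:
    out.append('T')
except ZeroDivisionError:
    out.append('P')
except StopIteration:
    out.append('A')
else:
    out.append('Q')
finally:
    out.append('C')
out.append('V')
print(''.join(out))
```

Execution trace: 'B' (try body, no exception) → 'Q' (else) → 'C' (finally) → 'V' (after the try/except). Output: BQCV

Answer: BQCV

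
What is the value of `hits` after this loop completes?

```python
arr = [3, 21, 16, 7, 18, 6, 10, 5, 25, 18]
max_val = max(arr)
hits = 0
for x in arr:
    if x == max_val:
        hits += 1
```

Count of max value 25 in [3, 21, 16, 7, 18, 6, 10, 5, 25, 18]
`hits` takes the values: 0 → 1

Answer: 1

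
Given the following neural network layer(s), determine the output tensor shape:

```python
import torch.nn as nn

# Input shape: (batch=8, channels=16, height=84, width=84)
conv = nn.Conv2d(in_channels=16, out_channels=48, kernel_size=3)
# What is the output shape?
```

Input: (8, 16, 84, 84) -> Output: (8, 48, 82, 82)

Answer: (8, 48, 82, 82)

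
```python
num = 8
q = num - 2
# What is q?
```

Trace:
`num = 8` → num = 8
`q = num - 2` → q = 6
So q = 6

Answer: 6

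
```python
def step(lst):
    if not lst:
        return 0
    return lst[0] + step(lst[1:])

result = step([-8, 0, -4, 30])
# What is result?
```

(-8) + 0 + (-4) + 30 + 0 = 18

Answer: 18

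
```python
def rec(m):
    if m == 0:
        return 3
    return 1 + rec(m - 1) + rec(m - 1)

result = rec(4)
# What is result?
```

rec(m) = 1 + 2·rec(m-1), rec(0)=3. Closed form: (3+1)·2^4 - 1 = 63.

Answer: 63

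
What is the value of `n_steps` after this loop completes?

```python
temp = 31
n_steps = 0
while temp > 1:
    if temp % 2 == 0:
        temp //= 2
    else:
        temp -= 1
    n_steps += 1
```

Steps to reduce 31 to 1
`n_steps` takes the values: 0 → 1 → 2 → 3 → 4 → 5 → 6 → 7 → 8

Answer: 8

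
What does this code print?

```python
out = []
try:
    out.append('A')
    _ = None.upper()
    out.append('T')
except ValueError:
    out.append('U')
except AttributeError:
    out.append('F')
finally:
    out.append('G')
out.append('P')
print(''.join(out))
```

Execution trace: 'A' (try body) → 'F' (except AttributeError) → 'G' (finally) → 'P' (after the try/except). Output: AFGP

Answer: AFGP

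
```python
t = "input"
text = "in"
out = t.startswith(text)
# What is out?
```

Trace:
`t = "input"` → t = 'input'
`text = "in"` → text = 'in'
`out = t.startswith(text)` → out = True
So out = True

Answer: True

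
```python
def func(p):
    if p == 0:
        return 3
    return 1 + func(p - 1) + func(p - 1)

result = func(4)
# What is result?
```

func(p) = 1 + 2·func(p-1), func(0)=3. Closed form: (3+1)·2^4 - 1 = 63.

Answer: 63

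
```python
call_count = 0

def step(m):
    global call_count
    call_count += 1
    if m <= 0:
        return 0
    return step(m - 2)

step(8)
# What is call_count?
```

Linear recursion stepping by 2: 5 calls from m=8 down to ≤0.

Answer: 5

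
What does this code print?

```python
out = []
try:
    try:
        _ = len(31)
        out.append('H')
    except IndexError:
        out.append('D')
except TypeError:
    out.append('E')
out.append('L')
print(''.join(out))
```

Execution trace: 'E' (outer except TypeError) → 'L' (after the try/except). Output: EL

Answer: EL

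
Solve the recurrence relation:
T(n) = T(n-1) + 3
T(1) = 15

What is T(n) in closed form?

Unrolling: T(n) = T(1) + 3·(n-1) = 15 + 3(n-1) = 3n + 12.

Answer: T(n) = 3n + 12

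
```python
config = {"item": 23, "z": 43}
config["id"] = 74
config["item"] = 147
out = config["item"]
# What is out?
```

Trace:
`config = {"item": 23, "z": 43}` → config = {'item': 23, 'z': 43}
`config["id"] = 74` → config = {'item': 23, 'z': 43, 'id': 74}
`config["item"] = 147` → config = {'item': 147, 'z': 43, 'id': 74}
`out = config["item"]` → out = 147
So out = 147

Answer: 147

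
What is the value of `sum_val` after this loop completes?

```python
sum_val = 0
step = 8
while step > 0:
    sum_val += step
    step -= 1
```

Sum 8 down to 1
`sum_val` takes the values: 0 → 8 → 15 → 21 → 26 → 30 → 33 → 35 → 36

Answer: 36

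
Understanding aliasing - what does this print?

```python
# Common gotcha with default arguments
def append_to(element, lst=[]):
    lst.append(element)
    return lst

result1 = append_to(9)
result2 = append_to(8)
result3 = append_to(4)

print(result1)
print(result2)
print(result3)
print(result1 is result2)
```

Key concept: mutable default argument gotcha.
Step by step:
`result1 = append_to(9)` → result1 = [9]
`result2 = append_to(8)` → result1 = [9, 8] (same object as result2); result2 = [9, 8] (same object as result1)
`result3 = append_to(4)` → result1 = [9, 8, 4] (same object as result2, result3); result2 = [9, 8, 4] (same object as result1, result3); result3 = [9, 8, 4] (same object as result1, result2)
`print(result1)` → prints [9, 8, 4]
`print(result2)` → prints [9, 8, 4]
`print(result3)` → prints [9, 8, 4]
`print(result1 is result2)` → prints True

Answer:
[9, 8, 4]
[9, 8, 4]
[9, 8, 4]
True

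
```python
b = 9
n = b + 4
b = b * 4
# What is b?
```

Trace:
`b = 9` → b = 9
`n = b + 4` → n = 13
`b = b * 4` → b = 36
So b = 36

Answer: 36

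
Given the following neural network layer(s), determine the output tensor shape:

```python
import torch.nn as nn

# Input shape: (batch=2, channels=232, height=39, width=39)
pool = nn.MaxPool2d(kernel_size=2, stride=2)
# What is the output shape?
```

Input: (2, 232, 39, 39) -> Output: (2, 232, 19, 19)

Answer: (2, 232, 19, 19)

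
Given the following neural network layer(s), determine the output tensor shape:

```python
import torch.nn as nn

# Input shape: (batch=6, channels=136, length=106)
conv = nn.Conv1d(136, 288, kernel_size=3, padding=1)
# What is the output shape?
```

Input: (6, 136, 106) -> Output: (6, 288, 106)

Answer: (6, 288, 106)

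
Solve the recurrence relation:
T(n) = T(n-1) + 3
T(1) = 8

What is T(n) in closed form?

Unrolling: T(n) = T(1) + 3·(n-1) = 8 + 3(n-1) = 3n + 5.

Answer: T(n) = 3n + 5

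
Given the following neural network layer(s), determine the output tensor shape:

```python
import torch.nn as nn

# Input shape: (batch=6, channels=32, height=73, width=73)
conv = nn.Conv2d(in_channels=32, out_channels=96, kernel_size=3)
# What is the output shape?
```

Input: (6, 32, 73, 73) -> Output: (6, 96, 71, 71)

Answer: (6, 96, 71, 71)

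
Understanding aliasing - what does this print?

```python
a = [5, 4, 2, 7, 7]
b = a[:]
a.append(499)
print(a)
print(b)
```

Key concept: slice [:] creates copy.
Step by step:
`a = [5, 4, 2, 7, 7]` → a = [5, 4, 2, 7, 7]
`b = a[:]` → b = [5, 4, 2, 7, 7]
`a.append(499)` → a = [5, 4, 2, 7, 7, 499]
`print(a)` → prints [5, 4, 2, 7, 7, 499]
`print(b)` → prints [5, 4, 2, 7, 7]

Answer:
[5, 4, 2, 7, 7, 499]
[5, 4, 2, 7, 7]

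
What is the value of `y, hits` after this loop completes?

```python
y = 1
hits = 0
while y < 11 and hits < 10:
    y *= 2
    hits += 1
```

Double until >= 11 or 10 iterations
`y, hits` takes the values: (1, 0) → (2, 0) → (2, 1) → (4, 1) → (4, 2) → (8, 2) → (8, 3) → (16, 3) → (16, 4)

Answer: 16, 4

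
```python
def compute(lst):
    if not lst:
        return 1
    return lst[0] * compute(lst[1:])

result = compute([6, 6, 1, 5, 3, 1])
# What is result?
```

Product over [6, 6, 1, 5, 3, 1] = 6 * 6 * 1 * 5 * 3 * 1 = 540

Answer: 540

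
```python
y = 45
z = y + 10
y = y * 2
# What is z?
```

Trace:
`y = 45` → y = 45
`z = y + 10` → z = 55
`y = y * 2` → y = 90
So z = 55

Answer: 55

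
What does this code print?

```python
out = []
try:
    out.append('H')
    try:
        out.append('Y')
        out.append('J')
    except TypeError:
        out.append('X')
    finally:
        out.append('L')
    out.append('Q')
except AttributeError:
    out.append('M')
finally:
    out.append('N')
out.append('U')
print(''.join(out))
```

Execution trace: 'H' (try body) → 'Y' (inner try body) → 'J' (inner try body, no exception) → 'L' (inner finally) → 'Q' (try body, no exception) → 'N' (finally) → 'U' (after the try/except). Output: HYJLQNU

Answer: HYJLQNU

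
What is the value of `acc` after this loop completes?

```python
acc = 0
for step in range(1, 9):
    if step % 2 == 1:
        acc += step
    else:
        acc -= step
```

Add odd, subtract even
`acc` takes the values: 0 → 1 → -1 → 2 → -2 → 3 → -3 → 4 → -4

Answer: -4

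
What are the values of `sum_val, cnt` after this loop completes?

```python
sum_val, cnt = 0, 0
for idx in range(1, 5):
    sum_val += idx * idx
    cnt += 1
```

Sum of squares and count
`sum_val, cnt` takes the values: (0, 0) → (1, 0) → (1, 1) → (5, 1) → (5, 2) → (14, 2) → (14, 3) → (30, 3) → (30, 4)

Answer: 30, 4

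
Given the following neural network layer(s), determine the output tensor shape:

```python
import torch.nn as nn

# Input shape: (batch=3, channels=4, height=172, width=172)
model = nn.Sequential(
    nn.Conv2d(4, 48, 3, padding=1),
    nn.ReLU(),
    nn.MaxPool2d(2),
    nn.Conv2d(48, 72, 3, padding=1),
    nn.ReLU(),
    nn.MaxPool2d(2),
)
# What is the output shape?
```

Input: (3, 4, 172, 172) -> after first Conv2d: (3, 48, 172, 172) -> after first MaxPool2d: (3, 48, 86, 86) -> after second Conv2d: (3, 72, 86, 86) -> Output: (3, 72, 43, 43)

Answer: (3, 72, 43, 43)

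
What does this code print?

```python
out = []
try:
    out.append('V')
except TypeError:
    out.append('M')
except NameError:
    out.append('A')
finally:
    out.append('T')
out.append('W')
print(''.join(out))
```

Execution trace: 'V' (try body, no exception) → 'T' (finally) → 'W' (after the try/except). Output: VTW

Answer: VTW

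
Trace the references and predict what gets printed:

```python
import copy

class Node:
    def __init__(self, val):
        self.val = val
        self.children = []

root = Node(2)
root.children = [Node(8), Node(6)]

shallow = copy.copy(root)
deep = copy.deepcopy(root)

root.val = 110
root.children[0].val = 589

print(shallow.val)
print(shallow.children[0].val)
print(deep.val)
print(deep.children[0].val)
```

Key concept: deep copy with custom objects.
Step by step:
`root = Node(2)` → root = Node(val=2, children=[])
`root.children = [Node(8), Node(6)]` → root = Node(val=2, children=[Node(val=8, children=[]), Node(val=6, children=[])])
`shallow = copy.copy(root)` → shallow = Node(val=2, children=[Node(val=8, children=[]), Node(val=6, children=[])])
`deep = copy.deepcopy(root)` → deep = Node(val=2, children=[Node(val=8, children=[]), Node(val=6, children=[])])
`root.val = 110` → root = Node(val=110, children=[Node(val=8, children=[]), Node(val=6, children=[])])
`root.children[0].val = 589` → root = Node(val=110, children=[Node(val=589, children=[]), Node(val=6, children=[])]); shallow = Node(val=2, children=[Node(val=589, children=[]), Node(val=6, children=[])])
`print(shallow.val)` → prints 2
`print(shallow.children[0].val)` → prints 589
`print(deep.val)` → prints 2
`print(deep.children[0].val)` → prints 8

Answer:
2
589
2
8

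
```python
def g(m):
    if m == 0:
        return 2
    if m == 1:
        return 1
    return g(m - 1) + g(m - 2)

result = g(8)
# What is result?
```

Build up from base cases: g(0)=2, g(1)=1, g(2)=3, g(3)=4, g(4)=7, g(5)=11, g(6)=18, ..., g(8)=47

Answer: 47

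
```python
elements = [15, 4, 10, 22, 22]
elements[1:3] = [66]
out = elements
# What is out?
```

Trace:
`elements = [15, 4, 10, 22, 22]` → elements = [15, 4, 10, 22, 22]
`elements[1:3] = [66]` → elements = [15, 66, 22, 22]
`out = elements` → out = [15, 66, 22, 22]
So out = [15, 66, 22, 22]

Answer: [15, 66, 22, 22]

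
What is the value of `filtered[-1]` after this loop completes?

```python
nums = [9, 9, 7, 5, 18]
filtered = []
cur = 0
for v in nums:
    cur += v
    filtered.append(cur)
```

Cumulative sum ends at 48
`filtered` takes the values: [] → [9] → [9, 18] → [9, 18, 25] → [9, 18, 25, 30] → [9, 18, 25, 30, 48]
So `filtered[-1]` = 48

Answer: 48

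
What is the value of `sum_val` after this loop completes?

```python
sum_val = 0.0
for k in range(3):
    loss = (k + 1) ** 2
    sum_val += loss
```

Sum of squared losses 1² + 2² + ... + 3²
`sum_val` takes the values: 0.0 → 1.0 → 5.0 → 14.0

Answer: 14.0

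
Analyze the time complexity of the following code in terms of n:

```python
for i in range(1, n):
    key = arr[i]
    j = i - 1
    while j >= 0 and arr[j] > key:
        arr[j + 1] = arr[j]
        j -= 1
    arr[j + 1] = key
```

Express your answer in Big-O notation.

This is Insertion sort. Time complexity: O(n²).

Answer: O(n²)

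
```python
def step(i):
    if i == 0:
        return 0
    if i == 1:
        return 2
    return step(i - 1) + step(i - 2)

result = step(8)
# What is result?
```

Build up from base cases: step(0)=0, step(1)=2, step(2)=2, step(3)=4, step(4)=6, step(5)=10, step(6)=16, ..., step(8)=42

Answer: 42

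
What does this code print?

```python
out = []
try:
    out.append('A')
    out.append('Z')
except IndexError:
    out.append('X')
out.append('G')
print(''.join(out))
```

Execution trace: 'A' (try body) → 'Z' (try body, no exception) → 'G' (after the try/except). Output: AZG

Answer: AZG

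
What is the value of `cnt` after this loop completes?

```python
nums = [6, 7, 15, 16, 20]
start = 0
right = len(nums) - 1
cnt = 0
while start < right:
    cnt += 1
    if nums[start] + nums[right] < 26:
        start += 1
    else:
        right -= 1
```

Steps to find pair summing to 26
`cnt` takes the values: 0 → 1 → 2 → 3 → 4

Answer: 4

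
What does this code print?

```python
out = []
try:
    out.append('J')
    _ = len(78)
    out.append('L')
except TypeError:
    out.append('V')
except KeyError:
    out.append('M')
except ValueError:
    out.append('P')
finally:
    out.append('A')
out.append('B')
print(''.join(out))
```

Execution trace: 'J' (try body) → 'V' (except TypeError) → 'A' (finally) → 'B' (after the try/except). Output: JVAB

Answer: JVAB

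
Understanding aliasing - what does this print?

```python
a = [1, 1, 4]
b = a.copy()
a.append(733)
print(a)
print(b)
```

Key concept: list.copy() creates independent copy.
Step by step:
`a = [1, 1, 4]` → a = [1, 1, 4]
`b = a.copy()` → b = [1, 1, 4]
`a.append(733)` → a = [1, 1, 4, 733]
`print(a)` → prints [1, 1, 4, 733]
`print(b)` → prints [1, 1, 4]

Answer:
[1, 1, 4, 733]
[1, 1, 4]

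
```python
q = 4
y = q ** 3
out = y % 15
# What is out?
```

Trace:
`q = 4` → q = 4
`y = q ** 3` → y = 64
`out = y % 15` → out = 4
So out = 4

Answer: 4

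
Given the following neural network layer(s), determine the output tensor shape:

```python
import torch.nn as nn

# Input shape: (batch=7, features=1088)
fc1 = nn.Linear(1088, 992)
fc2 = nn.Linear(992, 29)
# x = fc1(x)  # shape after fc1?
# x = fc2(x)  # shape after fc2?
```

Input: (7, 1088) -> after fc1: (7, 992) -> Output: (7, 29)

Answer: (7, 29)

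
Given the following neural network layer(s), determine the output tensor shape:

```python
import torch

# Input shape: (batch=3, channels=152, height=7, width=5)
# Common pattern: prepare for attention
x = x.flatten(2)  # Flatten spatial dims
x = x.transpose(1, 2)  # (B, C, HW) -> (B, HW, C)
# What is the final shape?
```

Input: (3, 152, 7, 5) -> after flatten(2): (3, 152, 35) -> Output: (3, 35, 152)

Answer: (3, 35, 152)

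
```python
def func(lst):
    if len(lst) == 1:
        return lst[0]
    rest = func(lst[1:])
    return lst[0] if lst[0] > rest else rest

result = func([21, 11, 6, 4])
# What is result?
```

Recursive max over [21, 11, 6, 4] = 21

Answer: 21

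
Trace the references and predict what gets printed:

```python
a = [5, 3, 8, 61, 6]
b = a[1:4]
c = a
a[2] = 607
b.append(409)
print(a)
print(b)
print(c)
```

Key concept: slice vs alias.
Step by step:
`a = [5, 3, 8, 61, 6]` → a = [5, 3, 8, 61, 6]
`b = a[1:4]` → b = [3, 8, 61]
`c = a` → c = [5, 3, 8, 61, 6] (same object as a)
`a[2] = 607` → a = [5, 3, 607, 61, 6] (same object as c); c = [5, 3, 607, 61, 6] (same object as a)
`b.append(409)` → b = [3, 8, 61, 409]
`print(a)` → prints [5, 3, 607, 61, 6]
`print(b)` → prints [3, 8, 61, 409]
`print(c)` → prints [5, 3, 607, 61, 6]

Answer:
[5, 3, 607, 61, 6]
[3, 8, 61, 409]
[5, 3, 607, 61, 6]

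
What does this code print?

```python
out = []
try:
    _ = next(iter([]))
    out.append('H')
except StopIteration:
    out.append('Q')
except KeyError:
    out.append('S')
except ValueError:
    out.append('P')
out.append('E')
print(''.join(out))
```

Execution trace: 'Q' (except StopIteration) → 'E' (after the try/except). Output: QE

Answer: QE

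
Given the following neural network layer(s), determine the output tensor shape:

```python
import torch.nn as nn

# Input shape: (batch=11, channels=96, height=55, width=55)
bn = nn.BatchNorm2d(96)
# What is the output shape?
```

Input: (11, 96, 55, 55) -> Output: (11, 96, 55, 55)

Answer: (11, 96, 55, 55)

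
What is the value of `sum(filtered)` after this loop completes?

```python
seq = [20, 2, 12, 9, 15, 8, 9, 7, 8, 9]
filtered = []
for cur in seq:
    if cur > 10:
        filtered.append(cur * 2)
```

Sum of doubled values > 10
`filtered` takes the values: [] → [40] → [40, 24] → [40, 24, 30]
So `sum(filtered)` = 94

Answer: 94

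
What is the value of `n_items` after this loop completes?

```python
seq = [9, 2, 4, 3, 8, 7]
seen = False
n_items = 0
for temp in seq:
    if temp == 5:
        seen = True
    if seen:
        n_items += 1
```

Count elements after first 5 in [9, 2, 4, 3, 8, 7]
`n_items` takes the values: 0

Answer: 0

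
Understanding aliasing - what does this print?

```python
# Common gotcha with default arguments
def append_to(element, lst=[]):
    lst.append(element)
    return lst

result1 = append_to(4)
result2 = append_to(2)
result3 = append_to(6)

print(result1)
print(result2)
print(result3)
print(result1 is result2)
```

Key concept: mutable default argument gotcha.
Step by step:
`result1 = append_to(4)` → result1 = [4]
`result2 = append_to(2)` → result1 = [4, 2] (same object as result2); result2 = [4, 2] (same object as result1)
`result3 = append_to(6)` → result1 = [4, 2, 6] (same object as result2, result3); result2 = [4, 2, 6] (same object as result1, result3); result3 = [4, 2, 6] (same object as result1, result2)
`print(result1)` → prints [4, 2, 6]
`print(result2)` → prints [4, 2, 6]
`print(result3)` → prints [4, 2, 6]
`print(result1 is result2)` → prints True

Answer:
[4, 2, 6]
[4, 2, 6]
[4, 2, 6]
True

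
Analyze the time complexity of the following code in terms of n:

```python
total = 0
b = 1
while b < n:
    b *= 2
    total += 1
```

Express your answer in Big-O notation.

Each loop level contributes: log n. Multiplying the contributions gives O(log n).

Answer: O(log n)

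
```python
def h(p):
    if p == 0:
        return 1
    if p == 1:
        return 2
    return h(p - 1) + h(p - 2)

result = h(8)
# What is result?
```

Build up from base cases: h(0)=1, h(1)=2, h(2)=3, h(3)=5, h(4)=8, h(5)=13, h(6)=21, ..., h(8)=55

Answer: 55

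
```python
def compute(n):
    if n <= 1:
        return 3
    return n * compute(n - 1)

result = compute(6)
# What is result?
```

compute(6) = 6 * 5 * 4 * 3 * 2 * 3 = 2160

Answer: 2160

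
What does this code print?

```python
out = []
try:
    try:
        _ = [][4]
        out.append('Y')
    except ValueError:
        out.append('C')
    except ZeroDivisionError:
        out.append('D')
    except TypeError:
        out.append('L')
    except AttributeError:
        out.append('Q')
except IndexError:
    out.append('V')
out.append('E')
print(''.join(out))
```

Execution trace: 'V' (outer except IndexError) → 'E' (after the try/except). Output: VE

Answer: VE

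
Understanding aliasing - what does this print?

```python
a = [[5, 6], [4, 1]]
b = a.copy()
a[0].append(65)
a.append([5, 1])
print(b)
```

Key concept: shallow copy with nested lists.
Step by step:
`a = [[5, 6], [4, 1]]` → a = [[5, 6], [4, 1]]
`b = a.copy()` → b = [[5, 6], [4, 1]]
`a[0].append(65)` → a = [[5, 6, 65], [4, 1]]; b = [[5, 6, 65], [4, 1]]
`a.append([5, 1])` → a = [[5, 6, 65], [4, 1], [5, 1]]
`print(b)` → prints [[5, 6, 65], [4, 1]]

Answer: [[5, 6, 65], [4, 1]]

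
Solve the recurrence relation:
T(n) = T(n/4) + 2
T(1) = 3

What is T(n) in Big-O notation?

Each step divides n by 4 and adds 2. After log_4(n) steps we reach T(1)=3. So T(n) = 2·log_4(n) + 3 = O(log n).

Answer: O(log n)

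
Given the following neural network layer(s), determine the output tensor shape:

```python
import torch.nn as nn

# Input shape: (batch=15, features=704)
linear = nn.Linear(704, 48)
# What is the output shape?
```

Input: (15, 704) -> Output: (15, 48)

Answer: (15, 48)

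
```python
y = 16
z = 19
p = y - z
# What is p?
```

Trace:
`y = 16` → y = 16
`z = 19` → z = 19
`p = y - z` → p = -3
So p = -3

Answer: -3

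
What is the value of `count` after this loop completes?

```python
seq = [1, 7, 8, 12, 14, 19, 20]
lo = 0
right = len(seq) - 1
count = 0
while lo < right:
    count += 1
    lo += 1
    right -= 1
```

Iterations until pointers meet (list length 7)
`count` takes the values: 0 → 1 → 2 → 3

Answer: 3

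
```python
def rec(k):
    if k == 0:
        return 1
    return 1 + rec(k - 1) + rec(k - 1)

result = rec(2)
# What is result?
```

rec(k) = 1 + 2·rec(k-1), rec(0)=1. Closed form: (1+1)·2^2 - 1 = 7.

Answer: 7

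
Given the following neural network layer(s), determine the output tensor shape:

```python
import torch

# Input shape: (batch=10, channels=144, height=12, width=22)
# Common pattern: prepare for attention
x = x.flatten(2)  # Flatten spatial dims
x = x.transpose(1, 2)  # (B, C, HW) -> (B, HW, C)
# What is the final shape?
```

Input: (10, 144, 12, 22) -> after flatten(2): (10, 144, 264) -> Output: (10, 264, 144)

Answer: (10, 264, 144)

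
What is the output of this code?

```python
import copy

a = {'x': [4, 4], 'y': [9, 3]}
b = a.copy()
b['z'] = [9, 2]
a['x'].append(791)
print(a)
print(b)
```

Key concept: shallow copy of dict with mutable values.
Step by step:
`a = {'x': [4, 4], 'y': [9, 3]}` → a = {'x': [4, 4], 'y': [9, 3]}
`b = a.copy()` → b = {'x': [4, 4], 'y': [9, 3]}
`b['z'] = [9, 2]` → b = {'x': [4, 4], 'y': [9, 3], 'z': [9, 2]}
`a['x'].append(791)` → a = {'x': [4, 4, 791], 'y': [9, 3]}; b = {'x': [4, 4, 791], 'y': [9, 3], 'z': [9, 2]}
`print(a)` → prints {'x': [4, 4, 791], 'y': [9, 3]}
`print(b)` → prints {'x': [4, 4, 791], 'y': [9, 3], 'z': [9, 2]}

Answer:
{'x': [4, 4, 791], 'y': [9, 3]}
{'x': [4, 4, 791], 'y': [9, 3], 'z': [9, 2]}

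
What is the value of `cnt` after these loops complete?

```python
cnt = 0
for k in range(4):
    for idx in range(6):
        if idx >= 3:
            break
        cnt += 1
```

Inner breaks at 3, outer runs 4 times
`cnt` takes the values: 0 → 1 → 2 → 3 → 4 → 5 → 6 → 7 → 8 → 9 → 10 → 11 → 12

Answer: 12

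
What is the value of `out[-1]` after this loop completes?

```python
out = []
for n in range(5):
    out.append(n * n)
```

Last element of squares 0 to 4
`out` takes the values: [] → [0] → [0, 1] → [0, 1, 4] → [0, 1, 4, 9] → [0, 1, 4, 9, 16]
So `out[-1]` = 16

Answer: 16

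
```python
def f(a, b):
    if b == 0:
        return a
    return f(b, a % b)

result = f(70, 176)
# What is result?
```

f(70, 176) -> f(176, 70) -> f(70, 36) -> f(36, 34) -> f(34, 2) -> f(2, 0) -> 2

Answer: 2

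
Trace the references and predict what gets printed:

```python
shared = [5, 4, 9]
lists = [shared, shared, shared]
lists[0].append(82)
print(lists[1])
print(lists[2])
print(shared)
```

Key concept: list of same reference.
Step by step:
`shared = [5, 4, 9]` → shared = [5, 4, 9]
`lists = [shared, shared, shared]` → lists = [[5, 4, 9], [5, 4, 9], [5, 4, 9]]
`lists[0].append(82)` → shared = [5, 4, 9, 82]; lists = [[5, 4, 9, 82], [5, 4, 9, 82], [5, 4, 9, 82]]
`print(lists[1])` → prints [5, 4, 9, 82]
`print(lists[2])` → prints [5, 4, 9, 82]
`print(shared)` → prints [5, 4, 9, 82]

Answer:
[5, 4, 9, 82]
[5, 4, 9, 82]
[5, 4, 9, 82]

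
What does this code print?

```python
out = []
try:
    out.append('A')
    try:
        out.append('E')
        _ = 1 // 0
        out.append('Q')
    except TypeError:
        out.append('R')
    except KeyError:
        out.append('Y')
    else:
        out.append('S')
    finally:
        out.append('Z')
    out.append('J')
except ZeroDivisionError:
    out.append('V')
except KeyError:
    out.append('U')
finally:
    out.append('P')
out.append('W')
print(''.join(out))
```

Execution trace: 'A' (try body) → 'E' (inner try body) → 'Z' (inner finally) → 'V' (except ZeroDivisionError) → 'P' (finally) → 'W' (after the try/except). Output: AEZVPW

Answer: AEZVPW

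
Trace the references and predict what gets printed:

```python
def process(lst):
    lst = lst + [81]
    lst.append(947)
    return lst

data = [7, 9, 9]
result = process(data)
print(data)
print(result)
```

Key concept: rebinding parameter vs mutation.
Step by step:
`data = [7, 9, 9]` → data = [7, 9, 9]
`result = process(data)` → result = [7, 9, 9, 81, 947]
`print(data)` → prints [7, 9, 9]
`print(result)` → prints [7, 9, 9, 81, 947]

Answer:
[7, 9, 9]
[7, 9, 9, 81, 947]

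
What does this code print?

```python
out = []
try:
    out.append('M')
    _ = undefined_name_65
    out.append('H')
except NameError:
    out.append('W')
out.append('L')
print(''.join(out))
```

Execution trace: 'M' (try body) → 'W' (except NameError) → 'L' (after the try/except). Output: MWL

Answer: MWL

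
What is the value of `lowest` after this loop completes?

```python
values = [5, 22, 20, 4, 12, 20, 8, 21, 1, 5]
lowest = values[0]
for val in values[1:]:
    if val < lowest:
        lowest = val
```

Minimum of [5, 22, 20, 4, 12, 20, 8, 21, 1, 5]
`lowest` takes the values: 5 → 4 → 1

Answer: 1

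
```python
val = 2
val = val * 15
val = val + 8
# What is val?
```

Trace:
`val = 2` → val = 2
`val = val * 15` → val = 30
`val = val + 8` → val = 38
So val = 38

Answer: 38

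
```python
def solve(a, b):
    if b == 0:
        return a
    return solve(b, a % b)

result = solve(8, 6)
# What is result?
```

solve(8, 6) -> solve(6, 2) -> solve(2, 0) -> 2

Answer: 2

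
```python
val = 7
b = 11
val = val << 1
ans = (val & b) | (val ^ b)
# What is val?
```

Trace:
`val = 7` → val = 7
`b = 11` → b = 11
`val = val << 1` → val = 14
`ans = (val & b) | (val ^ b)` → ans = 15
So val = 14

Answer: 14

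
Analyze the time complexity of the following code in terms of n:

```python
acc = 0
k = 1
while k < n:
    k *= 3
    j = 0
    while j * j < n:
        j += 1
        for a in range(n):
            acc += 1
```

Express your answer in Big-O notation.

Each loop level contributes: log n × √n × n. Multiplying the contributions gives O(n√n log n).

Answer: O(n√n log n)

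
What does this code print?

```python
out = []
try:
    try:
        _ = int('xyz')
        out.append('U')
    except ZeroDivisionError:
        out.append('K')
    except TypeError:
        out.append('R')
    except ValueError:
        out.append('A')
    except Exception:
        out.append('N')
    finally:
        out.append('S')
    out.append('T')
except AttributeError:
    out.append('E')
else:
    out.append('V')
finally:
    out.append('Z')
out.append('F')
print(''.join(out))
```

Execution trace: 'A' (inner except ValueError) → 'S' (inner finally) → 'T' (try body, no exception) → 'V' (else) → 'Z' (finally) → 'F' (after the try/except). Output: ASTVZF

Answer: ASTVZF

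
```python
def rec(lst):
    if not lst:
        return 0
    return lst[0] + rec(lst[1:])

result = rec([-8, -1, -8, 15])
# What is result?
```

(-8) + (-1) + (-8) + 15 + 0 = -2

Answer: -2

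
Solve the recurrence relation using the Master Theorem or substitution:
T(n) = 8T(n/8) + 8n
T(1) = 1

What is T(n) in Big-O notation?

By Master Theorem: a=8, b=8, f(n)=8n. Since log_8(8) = 1 and f(n) = Θ(n^1), Case 2 applies. T(n) = O(n log n).

Answer: O(n log n)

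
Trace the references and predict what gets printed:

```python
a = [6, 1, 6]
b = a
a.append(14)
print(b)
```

Key concept: basic list aliasing.
Step by step:
`a = [6, 1, 6]` → a = [6, 1, 6]
`b = a` → b = [6, 1, 6] (same object as a)
`a.append(14)` → a = [6, 1, 6, 14] (same object as b); b = [6, 1, 6, 14] (same object as a)
`print(b)` → prints [6, 1, 6, 14]

Answer: [6, 1, 6, 14]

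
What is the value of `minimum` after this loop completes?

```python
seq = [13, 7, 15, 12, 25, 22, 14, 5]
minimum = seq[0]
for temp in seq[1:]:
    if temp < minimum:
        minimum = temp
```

Minimum of [13, 7, 15, 12, 25, 22, 14, 5]
`minimum` takes the values: 13 → 7 → 5

Answer: 5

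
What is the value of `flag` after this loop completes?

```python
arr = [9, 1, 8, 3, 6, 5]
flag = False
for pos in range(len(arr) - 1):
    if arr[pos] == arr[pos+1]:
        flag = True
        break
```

Check consecutive duplicates in [9, 1, 8, 3, 6, 5]
`flag` takes the values: False

Answer: False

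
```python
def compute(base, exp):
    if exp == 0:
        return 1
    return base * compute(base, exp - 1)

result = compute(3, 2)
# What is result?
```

compute(3, 2) = 3 * 3 = 9

Answer: 9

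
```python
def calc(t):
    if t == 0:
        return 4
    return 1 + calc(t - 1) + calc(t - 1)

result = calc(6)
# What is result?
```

calc(t) = 1 + 2·calc(t-1), calc(0)=4. Closed form: (4+1)·2^6 - 1 = 319.

Answer: 319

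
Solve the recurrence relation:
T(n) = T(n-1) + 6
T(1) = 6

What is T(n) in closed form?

Unrolling: T(n) = T(1) + 6·(n-1) = 6 + 6(n-1) = 6n.

Answer: T(n) = 6n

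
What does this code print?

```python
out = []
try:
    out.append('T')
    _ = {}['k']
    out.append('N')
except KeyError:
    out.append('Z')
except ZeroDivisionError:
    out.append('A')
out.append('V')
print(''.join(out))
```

Execution trace: 'T' (try body) → 'Z' (except KeyError) → 'V' (after the try/except). Output: TZV

Answer: TZV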